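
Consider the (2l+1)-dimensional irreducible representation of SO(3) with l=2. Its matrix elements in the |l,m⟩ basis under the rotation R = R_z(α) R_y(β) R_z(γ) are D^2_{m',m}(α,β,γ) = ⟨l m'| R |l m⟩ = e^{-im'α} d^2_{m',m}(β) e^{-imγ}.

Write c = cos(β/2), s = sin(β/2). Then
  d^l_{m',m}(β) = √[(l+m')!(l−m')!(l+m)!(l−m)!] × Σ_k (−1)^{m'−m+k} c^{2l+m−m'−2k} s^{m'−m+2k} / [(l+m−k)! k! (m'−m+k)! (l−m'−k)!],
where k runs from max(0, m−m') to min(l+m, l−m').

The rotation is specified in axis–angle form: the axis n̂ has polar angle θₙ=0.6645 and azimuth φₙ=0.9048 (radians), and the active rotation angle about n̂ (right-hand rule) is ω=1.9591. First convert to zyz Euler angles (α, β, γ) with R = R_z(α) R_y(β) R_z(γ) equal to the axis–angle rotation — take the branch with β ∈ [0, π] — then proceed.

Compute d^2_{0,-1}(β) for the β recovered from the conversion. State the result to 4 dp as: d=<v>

Axis–angle → zyz. n̂ = (sinθₙcosφₙ, sinθₙsinφₙ, cosθₙ) = (+0.381002, +0.484885, +0.787225), ω = 1.9591.
R = I cosω + sinω [n̂]ₓ + (1−cosω) n̂n̂ᵀ gives
  R = [-0.178495, -0.473929, +0.862282; +0.983308, -0.054487, +0.173600; -0.035291, +0.878876, +0.475744]
β = atan2(√(R₁₃²+R₂₃²), R₃₃) = 1.074987; α = atan2(R₂₃, R₁₃) mod 2π = 0.198670; γ = atan2(R₃₂, −R₃₁) mod 2π = 1.530663
d^2_{0,-1}(β=1.0750) via the finite sum:
With c≡cos(β/2)=0.858995 and s≡sin(β/2)=0.511985, N=[2·2·1·6]^{1/2}=4.898979
k∈{0,1} keeps every argument non-negative
  k=0: (−1)^1·4.8990/(2)·0.8590^3·0.5120^1 = -0.794884
  k=1: (−1)^2·4.8990/(2)·0.8590^1·0.5120^3 = +0.282382
d^2_{0,-1}(1.0750) = -0.794884 +0.282382 = -0.512502

d=-0.5125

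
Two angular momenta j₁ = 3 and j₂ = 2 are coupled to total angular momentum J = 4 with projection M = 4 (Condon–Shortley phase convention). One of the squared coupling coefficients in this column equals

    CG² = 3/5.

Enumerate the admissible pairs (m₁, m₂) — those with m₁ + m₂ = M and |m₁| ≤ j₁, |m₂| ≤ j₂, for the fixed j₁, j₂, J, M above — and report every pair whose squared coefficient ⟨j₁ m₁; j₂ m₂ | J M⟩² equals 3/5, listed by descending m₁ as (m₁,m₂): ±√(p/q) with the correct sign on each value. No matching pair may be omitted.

(3,1): +√(3/5)

Admissible pairs with m₁+m₂ = M = 4: (2,2), (3,1)
  (m₁,m₂)=(3,1): CG² = 3/5, CG = +√(3/5)   ← matches the target
  (m₁,m₂)=(2,2): CG² = 2/5, CG = −√(2/5)
Pairs with CG² = 3/5: (3,1): +√(3/5)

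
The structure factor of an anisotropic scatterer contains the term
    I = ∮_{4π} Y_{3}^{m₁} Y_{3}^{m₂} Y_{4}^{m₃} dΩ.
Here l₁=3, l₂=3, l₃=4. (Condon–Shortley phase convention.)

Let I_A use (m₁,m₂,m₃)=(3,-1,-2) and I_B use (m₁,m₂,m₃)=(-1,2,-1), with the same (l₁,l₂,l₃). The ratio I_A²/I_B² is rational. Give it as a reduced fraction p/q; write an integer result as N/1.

27/16

Same 3,3,4: normalisation and zero-m 3j drop out of the ratio.
A: Δ: 2! 4! 4! / 11! → 1/34650; sum: t=0:+1/192 = 1/192; 3j²(3 3 4; 3 -1 -2) = Δ·Π!·Σ² = 3/77  (sign +1)
B: Δ: 2! 4! 4! / 11! → 1/34650; sum: t=1:−1/144 t=2:+1/48 = 1/72; 3j²(3 3 4; -1 2 -1) = Δ·Π!·Σ² = 16/693  (sign -1)
I_A²/I_B² = (3/77)/(16/693) = 27/16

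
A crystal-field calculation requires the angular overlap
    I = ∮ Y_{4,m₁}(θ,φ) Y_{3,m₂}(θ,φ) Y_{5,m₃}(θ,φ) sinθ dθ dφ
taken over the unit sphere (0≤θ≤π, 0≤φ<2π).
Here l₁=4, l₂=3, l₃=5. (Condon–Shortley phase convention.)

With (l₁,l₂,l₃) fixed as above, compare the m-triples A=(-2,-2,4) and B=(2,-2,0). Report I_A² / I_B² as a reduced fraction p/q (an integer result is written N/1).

7/10

Same 4,3,5: normalisation and zero-m 3j drop out of the ratio.
A: Δ: 2! 6! 4! / 13! → 1/180180; sum: t=0:+1/8640 t=1:−1/2880 = -1/4320; 3j²(4 3 5; -2 -2 4) = Δ·Π!·Σ² = 8/429  (sign +1)
B: Δ: 2! 6! 4! / 13! → 1/180180; sum: t=0:+1/576 t=1:−1/2880 = 1/720; 3j²(4 3 5; 2 -2 0) = Δ·Π!·Σ² = 80/3003  (sign -1)
I_A²/I_B² = (8/429)/(80/3003) = 7/10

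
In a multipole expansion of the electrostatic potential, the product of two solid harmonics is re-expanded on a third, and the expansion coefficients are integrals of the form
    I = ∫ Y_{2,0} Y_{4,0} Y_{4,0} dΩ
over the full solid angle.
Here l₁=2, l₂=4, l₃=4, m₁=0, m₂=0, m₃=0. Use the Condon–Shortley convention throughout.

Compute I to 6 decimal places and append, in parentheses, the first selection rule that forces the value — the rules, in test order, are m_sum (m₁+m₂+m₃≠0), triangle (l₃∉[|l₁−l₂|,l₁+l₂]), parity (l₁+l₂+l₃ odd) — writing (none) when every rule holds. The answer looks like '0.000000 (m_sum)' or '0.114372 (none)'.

0.163840 (none)

m-sum 0 ✓  L=10 even ✓  2≤4≤6 ✓
Π(2lᵢ+1) = 5×9×9 = 405
triangle coeff Δ(2,4,4) = 1/13860
Σ_t [0,2]: t=0:+1/192 t=1:−1/36 t=2:+1/192 = -5/288
(3j)²=20/693 [(2 4 4; 0 0 0)], sign=-1
(m-triple is (0,0,0) — same symbol as above.)
⇒ 4πI² = 2000/5929
I = (+1)√(2000/5929/(4π)) = 0.16383977
No selection rule forces the value: the integral is nonzero (none).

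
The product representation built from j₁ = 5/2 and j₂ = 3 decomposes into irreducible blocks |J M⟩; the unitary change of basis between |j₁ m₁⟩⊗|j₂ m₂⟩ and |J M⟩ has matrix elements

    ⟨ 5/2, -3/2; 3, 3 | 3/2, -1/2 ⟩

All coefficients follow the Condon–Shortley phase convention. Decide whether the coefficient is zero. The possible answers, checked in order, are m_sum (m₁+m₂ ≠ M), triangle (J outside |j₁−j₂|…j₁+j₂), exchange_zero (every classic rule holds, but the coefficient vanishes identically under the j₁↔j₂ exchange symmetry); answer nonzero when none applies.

m_sum

m-sum: m₁+m₂ = -3/2+3 = 3/2, M = -1/2  ✗ ⇒ coefficient is 0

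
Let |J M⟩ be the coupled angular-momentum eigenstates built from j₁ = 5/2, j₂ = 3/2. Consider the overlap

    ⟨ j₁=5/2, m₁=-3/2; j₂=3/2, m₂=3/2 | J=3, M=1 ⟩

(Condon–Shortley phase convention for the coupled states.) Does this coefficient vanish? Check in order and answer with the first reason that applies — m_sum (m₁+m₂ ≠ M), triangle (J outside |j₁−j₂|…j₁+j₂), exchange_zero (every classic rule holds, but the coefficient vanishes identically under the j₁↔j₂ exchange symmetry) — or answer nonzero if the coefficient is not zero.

m_sum

m-sum: m₁+m₂ = -3/2+3/2 = 0, M = 1  ✗ ⇒ coefficient is 0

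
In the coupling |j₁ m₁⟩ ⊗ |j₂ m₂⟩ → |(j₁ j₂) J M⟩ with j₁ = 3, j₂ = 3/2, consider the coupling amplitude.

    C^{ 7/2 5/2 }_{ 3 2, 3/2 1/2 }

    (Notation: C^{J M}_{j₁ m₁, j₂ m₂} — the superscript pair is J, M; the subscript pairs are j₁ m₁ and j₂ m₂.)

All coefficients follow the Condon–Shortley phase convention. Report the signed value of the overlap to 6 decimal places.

j₁+j₂−J=1  J+j₁−j₂=5  J−j₁+j₂=2  j₁+j₂+J+1=9
(j₁±m₁, j₂±m₂, J±M) = (5,1,2,1,6,1)
P² = 6400/7
sum k=0..1:
  [0] +1/48 = 1/48
  [1] −1/120 = -1/120
S = 1/80
C² = P²·S² = 1/7 ; C = +0.377964

+0.377964  (= +√(1/7))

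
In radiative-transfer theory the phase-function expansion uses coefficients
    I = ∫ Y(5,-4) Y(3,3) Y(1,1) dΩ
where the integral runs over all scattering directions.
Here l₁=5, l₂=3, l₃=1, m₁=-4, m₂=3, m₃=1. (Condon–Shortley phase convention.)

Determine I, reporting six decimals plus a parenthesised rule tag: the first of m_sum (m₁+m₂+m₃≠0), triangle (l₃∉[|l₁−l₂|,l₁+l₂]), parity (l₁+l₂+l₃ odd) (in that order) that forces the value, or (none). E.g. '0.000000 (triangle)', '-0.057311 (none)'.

l₃=1 ∉ [2,8] — triangle fails ⇒ I = 0

0.000000 (triangle)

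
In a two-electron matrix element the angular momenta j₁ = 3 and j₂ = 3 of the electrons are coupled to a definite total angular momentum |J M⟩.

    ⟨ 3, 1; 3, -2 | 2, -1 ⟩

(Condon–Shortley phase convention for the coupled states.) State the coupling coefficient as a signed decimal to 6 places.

−√(5/28) ≈ -0.422577

j₁+j₂−J=4  J+j₁−j₂=2  J−j₁+j₂=2  j₁+j₂+J+1=9
(j₁±m₁, j₂±m₂, J±M) = (4,2,1,5,1,3)
P² = 320/7
sum k=0..1:
  [0] +1/48 = 1/48
  [1] −1/12 = -1/12
S = -1/16
C² = P²·S² = 5/28 ; C = -0.422577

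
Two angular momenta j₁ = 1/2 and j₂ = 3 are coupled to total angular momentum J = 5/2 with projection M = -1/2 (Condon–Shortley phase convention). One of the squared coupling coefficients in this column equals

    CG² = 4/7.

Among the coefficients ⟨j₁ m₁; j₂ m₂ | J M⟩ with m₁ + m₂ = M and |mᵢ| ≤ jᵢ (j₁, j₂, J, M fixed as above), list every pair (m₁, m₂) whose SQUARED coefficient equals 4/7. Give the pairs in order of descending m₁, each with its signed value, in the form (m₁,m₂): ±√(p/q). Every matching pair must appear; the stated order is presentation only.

(1/2,-1): +√(4/7)

Admissible pairs with m₁+m₂ = M = -1/2: (-1/2,0), (1/2,-1)
  (m₁,m₂)=(1/2,-1): CG² = 4/7, CG = +√(4/7)   ← matches the target
  (m₁,m₂)=(-1/2,0): CG² = 3/7, CG = −√(3/7)
Pairs with CG² = 4/7: (1/2,-1): +√(4/7)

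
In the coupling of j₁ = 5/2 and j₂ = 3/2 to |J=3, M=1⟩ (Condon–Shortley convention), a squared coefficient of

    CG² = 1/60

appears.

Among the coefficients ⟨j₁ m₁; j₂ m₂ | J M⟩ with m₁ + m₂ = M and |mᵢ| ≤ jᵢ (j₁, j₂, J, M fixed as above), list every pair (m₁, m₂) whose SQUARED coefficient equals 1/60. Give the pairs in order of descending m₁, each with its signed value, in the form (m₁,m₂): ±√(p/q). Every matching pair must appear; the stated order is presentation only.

(1/2,1/2): −√(1/60)

Admissible pairs with m₁+m₂ = M = 1: (-1/2,3/2), (1/2,1/2), (3/2,-1/2), (5/2,-3/2)
  (m₁,m₂)=(5/2,-3/2): CG² = 1/8, CG = +√(1/8)
  (m₁,m₂)=(3/2,-1/2): CG² = 49/120, CG = +√(49/120)
  (m₁,m₂)=(1/2,1/2): CG² = 1/60, CG = −√(1/60)   ← matches the target
  (m₁,m₂)=(-1/2,3/2): CG² = 9/20, CG = −√(9/20)
Pairs with CG² = 1/60: (1/2,1/2): −√(1/60)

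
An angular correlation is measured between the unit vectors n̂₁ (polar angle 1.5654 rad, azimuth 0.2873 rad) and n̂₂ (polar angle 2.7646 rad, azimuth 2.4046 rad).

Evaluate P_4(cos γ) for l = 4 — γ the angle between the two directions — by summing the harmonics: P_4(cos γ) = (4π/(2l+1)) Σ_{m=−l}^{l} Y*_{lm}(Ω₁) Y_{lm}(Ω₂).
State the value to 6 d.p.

Summing Y*_{l m}(θ₁,φ₁)·Y_{l m}(θ₂,φ₂) over m ∈ [−4, 4]; prefactor 4π/(2·4+1) = 1.396263:
  m=-4: (0.181082, 0.403760) × (-0.007975, 0.001564) = (-0.002076, -0.002937)  (running Σ = (-0.002076, -0.002937))
  m=-3: (0.004397, 0.005127) × (-0.034680, 0.046561) = (-0.000391, 0.000027)  (running Σ = (-0.002467, -0.002910))
  m=-2: (-0.280737, -0.181771) × (0.022135, 0.227925) = (0.035216, -0.068010)  (running Σ = (0.032749, -0.070920))
  m=-1: (-0.007344, -0.002170) × (0.365876, 0.332065) = (-0.001966, -0.003233)  (running Σ = (0.030783, -0.074153))
  m=0: (0.317264, -0.000000) × (0.340851, 0.000000) = (0.108140, 0.000000)  (running Σ = (0.138923, -0.074153))
  m=1: (0.007344, -0.002170) × (-0.365876, 0.332065) = (-0.001966, 0.003233)  (running Σ = (0.136956, -0.070920))
  m=2: (-0.280737, 0.181771) × (0.022135, -0.227925) = (0.035216, 0.068010)  (running Σ = (0.172172, -0.002910))
  m=3: (-0.004397, 0.005127) × (0.034680, 0.046561) = (-0.000391, -0.000027)  (running Σ = (0.171781, -0.002937))
  m=4: (0.181082, -0.403760) × (-0.007975, -0.001564) = (-0.002076, 0.002937)  (running Σ = (0.169705, -0.000000))
Total Σ_m = (0.169705, -0.000000). Multiply by 1.396263: (0.236954, -0.000000). P_4(cos γ) = 0.236954

0.236954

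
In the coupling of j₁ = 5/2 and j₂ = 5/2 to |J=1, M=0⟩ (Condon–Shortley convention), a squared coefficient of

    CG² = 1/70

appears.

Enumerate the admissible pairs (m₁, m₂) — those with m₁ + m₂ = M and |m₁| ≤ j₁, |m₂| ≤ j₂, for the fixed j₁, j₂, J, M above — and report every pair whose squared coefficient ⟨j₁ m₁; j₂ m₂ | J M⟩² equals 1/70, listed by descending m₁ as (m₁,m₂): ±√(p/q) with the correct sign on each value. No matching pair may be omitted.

(1/2,-1/2): +√(1/70); (-1/2,1/2): +√(1/70)

Admissible pairs with m₁+m₂ = M = 0: (-5/2,5/2), (-3/2,3/2), (-1/2,1/2), (1/2,-1/2), (3/2,-3/2), (5/2,-5/2)
  (m₁,m₂)=(5/2,-5/2): CG² = 5/14, CG = +√(5/14)
  (m₁,m₂)=(3/2,-3/2): CG² = 9/70, CG = −√(9/70)
  (m₁,m₂)=(1/2,-1/2): CG² = 1/70, CG = +√(1/70)   ← matches the target
  (m₁,m₂)=(-1/2,1/2): CG² = 1/70, CG = +√(1/70)   ← matches the target
  (m₁,m₂)=(-3/2,3/2): CG² = 9/70, CG = −√(9/70)
  (m₁,m₂)=(-5/2,5/2): CG² = 5/14, CG = +√(5/14)
Pairs with CG² = 1/70: (1/2,-1/2): +√(1/70); (-1/2,1/2): +√(1/70)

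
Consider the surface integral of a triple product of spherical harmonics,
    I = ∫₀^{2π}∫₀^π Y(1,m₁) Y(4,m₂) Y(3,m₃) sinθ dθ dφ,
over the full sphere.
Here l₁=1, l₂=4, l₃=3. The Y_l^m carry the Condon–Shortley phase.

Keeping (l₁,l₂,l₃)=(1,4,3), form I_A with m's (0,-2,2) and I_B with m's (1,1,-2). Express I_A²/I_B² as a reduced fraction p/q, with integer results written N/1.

4/1

Shared (l₁,l₂,l₃)=(1,4,3): N and (l;000)² cancel in I_A²/I_B².
A: Δ = 2!·0!·6!/9! = 1/252; Racah Σ t=1..1: t=1:−1/120 = -1/120; ⇒ 3j(1 4 3; 0 -2 2)² = 1/21, sgn +1
B: Δ = 2!·0!·6!/9! = 1/252; Racah Σ t=0..0: t=0:+1/240 = 1/240; ⇒ 3j(1 4 3; 1 1 -2)² = 1/84, sgn -1
I_A²/I_B² = (1/21)/(1/84) = 4/1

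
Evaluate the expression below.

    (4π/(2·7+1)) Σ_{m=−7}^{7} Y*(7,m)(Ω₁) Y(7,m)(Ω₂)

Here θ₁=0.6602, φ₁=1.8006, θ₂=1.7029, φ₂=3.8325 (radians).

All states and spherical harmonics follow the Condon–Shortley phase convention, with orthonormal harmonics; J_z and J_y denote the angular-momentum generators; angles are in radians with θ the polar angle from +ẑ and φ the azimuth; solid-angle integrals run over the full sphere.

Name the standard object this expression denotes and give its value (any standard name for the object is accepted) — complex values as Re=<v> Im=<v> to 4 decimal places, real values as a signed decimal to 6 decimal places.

Legendre polynomial (addition theorem), +0.076440

This sum is the spherical-harmonic addition theorem: it equals the Legendre polynomial P_l(cos γ) of the angle γ between the two directions.
Term-by-term m-sum for l=7 (normalisation 4π/15 = 0.837758):
  [-7]  conj(Y_{7,-7})(Ω₁) = (0.016303, 0.000617) ; Y_{7,-7}(Ω₂) = (-0.058154, -0.466718) ; Δ = (-0.000660, -0.007645)
  [-6]  conj(Y_{7,-6})(Ω₁) = (-0.015001, -0.077180) ; Y_{7,-6}(Ω₂) = (0.125585, -0.197253) ; Δ = (-0.017108, -0.006734)
  [-5]  conj(Y_{7,-5})(Ω₁) = (-0.206506, 0.092661) ; Y_{7,-5}(Ω₂) = (-0.258791, 0.083739) ; Δ = (0.045683, -0.041272)
  [-4]  conj(Y_{7,-4})(Ω₁) = (0.254128, 0.333194) ; Y_{7,-4}(Ω₂) = (-0.240685, -0.095565) ; Δ = (-0.029323, -0.104480)
  [-3]  conj(Y_{7,-3})(Ω₁) = (0.283809, -0.344284) ; Y_{7,-3}(Ω₂) = (0.098404, 0.179307) ; Δ = (0.089660, 0.017010)
  [-2]  conj(Y_{7,-2})(Ω₁) = (-0.084709, -0.041928) ; Y_{7,-2}(Ω₂) = (-0.049969, 0.261254) ; Δ = (0.015187, -0.020036)
  [-1]  conj(Y_{7,-1})(Ω₁) = (0.082704, -0.353531) ; Y_{7,-1}(Ω₂) = (0.136851, -0.113157) ; Δ = (-0.028686, -0.057739)
  [+0]  conj(Y_{7,0})(Ω₁) = (-0.217792, -0.000000) ; Y_{7,0}(Ω₂) = (0.267503, 0.000000) ; Δ = (-0.058260, -0.000000)
  [+1]  conj(Y_{7,1})(Ω₁) = (-0.082704, -0.353531) ; Y_{7,1}(Ω₂) = (-0.136851, -0.113157) ; Δ = (-0.028686, 0.057739)
  [+2]  conj(Y_{7,2})(Ω₁) = (-0.084709, 0.041928) ; Y_{7,2}(Ω₂) = (-0.049969, -0.261254) ; Δ = (0.015187, 0.020036)
  [+3]  conj(Y_{7,3})(Ω₁) = (-0.283809, -0.344284) ; Y_{7,3}(Ω₂) = (-0.098404, 0.179307) ; Δ = (0.089660, -0.017010)
  [+4]  conj(Y_{7,4})(Ω₁) = (0.254128, -0.333194) ; Y_{7,4}(Ω₂) = (-0.240685, 0.095565) ; Δ = (-0.029323, 0.104480)
  [+5]  conj(Y_{7,5})(Ω₁) = (0.206506, 0.092661) ; Y_{7,5}(Ω₂) = (0.258791, 0.083739) ; Δ = (0.045683, 0.041272)
  [+6]  conj(Y_{7,6})(Ω₁) = (-0.015001, 0.077180) ; Y_{7,6}(Ω₂) = (0.125585, 0.197253) ; Δ = (-0.017108, 0.006734)
  [+7]  conj(Y_{7,7})(Ω₁) = (-0.016303, 0.000617) ; Y_{7,7}(Ω₂) = (0.058154, -0.466718) ; Δ = (-0.000660, 0.007645)
Accumulated sum (0.091244, 0.000000); after 4π/(2l+1) scaling, (0.076440, 0.000000) ⇒ P_7 = 0.076440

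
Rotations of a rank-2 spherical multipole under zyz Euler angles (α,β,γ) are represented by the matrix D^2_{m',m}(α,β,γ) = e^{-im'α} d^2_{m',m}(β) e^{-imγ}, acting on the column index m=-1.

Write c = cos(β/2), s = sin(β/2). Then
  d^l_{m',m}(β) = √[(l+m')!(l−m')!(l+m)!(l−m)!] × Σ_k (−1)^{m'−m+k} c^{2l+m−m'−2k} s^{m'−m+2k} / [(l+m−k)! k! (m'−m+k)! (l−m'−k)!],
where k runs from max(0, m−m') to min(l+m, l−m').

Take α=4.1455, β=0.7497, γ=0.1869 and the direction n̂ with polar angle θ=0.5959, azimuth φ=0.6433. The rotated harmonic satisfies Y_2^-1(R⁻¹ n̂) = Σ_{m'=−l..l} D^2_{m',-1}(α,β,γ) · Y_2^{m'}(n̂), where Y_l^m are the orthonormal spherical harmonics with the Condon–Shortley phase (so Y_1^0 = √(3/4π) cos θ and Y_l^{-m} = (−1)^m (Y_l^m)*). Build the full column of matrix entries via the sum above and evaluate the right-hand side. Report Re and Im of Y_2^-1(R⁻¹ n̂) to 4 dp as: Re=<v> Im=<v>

Re=-0.1714 Im=-0.0710

Need the full column D^2_{m',-1} for m'=−2..2 at α=4.1455, β=0.7497, γ=0.1869.
cos(β/2)=0.930563, sin(β/2)=0.366133
d^2_{-2,-1}: single k=1 term ⇒ +0.590073;  D = -0.344732+0.478900i
d^2_{-1,-1}: k∈[0..1] ⇒ +0.749864 -0.348249 = +0.401615;  D = -0.148963-0.372967i
d^2_{0,-1}: k∈[0..1] ⇒ -0.722689 +0.111876 = -0.610812;  D = -0.600175-0.113497i
d^2_{1,-1}: k∈[0..1] ⇒ +0.348249 -0.017970 = +0.330279;  D = -0.226045+0.240807i
d^2_{2,-1}: single k=0 term ⇒ -0.091347;  D = +0.022610+0.088504i
Y_2^{m'}(θ=0.5959,φ=0.6433) and Σ D·Y over m':
  (-0.3447+0.4789i)·(+0.0341-0.1168i)  (-0.1490-0.3730i)·(+0.2871-0.2153i)  (-0.6002-0.1135i)·(+0.3327+0.0000i)  (-0.2260+0.2408i)·(-0.2871-0.2153i)  (+0.0226+0.0885i)·(+0.0341+0.1168i)
Y_2^-1(R⁻¹ n̂) = -0.171406-0.071012i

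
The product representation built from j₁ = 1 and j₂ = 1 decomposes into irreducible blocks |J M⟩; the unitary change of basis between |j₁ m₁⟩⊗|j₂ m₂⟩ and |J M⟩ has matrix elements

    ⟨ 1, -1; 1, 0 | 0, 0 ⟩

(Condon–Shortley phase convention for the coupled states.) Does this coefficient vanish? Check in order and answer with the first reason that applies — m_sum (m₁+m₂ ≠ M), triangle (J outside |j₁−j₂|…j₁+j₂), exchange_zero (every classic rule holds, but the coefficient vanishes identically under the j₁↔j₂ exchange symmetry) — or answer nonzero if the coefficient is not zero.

m_sum

m-sum: m₁+m₂ = -1+0 = -1, M = 0  ✗ ⇒ coefficient is 0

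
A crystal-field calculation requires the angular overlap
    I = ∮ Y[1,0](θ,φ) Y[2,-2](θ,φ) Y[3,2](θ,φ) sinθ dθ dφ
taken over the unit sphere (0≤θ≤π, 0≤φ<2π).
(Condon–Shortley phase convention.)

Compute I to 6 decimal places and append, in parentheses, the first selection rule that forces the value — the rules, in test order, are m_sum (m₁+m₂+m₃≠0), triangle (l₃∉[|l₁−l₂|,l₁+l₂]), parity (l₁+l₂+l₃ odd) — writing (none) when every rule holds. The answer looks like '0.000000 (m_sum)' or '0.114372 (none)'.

0.184674 (none)

Checks pass: Σm=0; 6 even; l₃=3∈[1,3].
(2·1+1)(2·2+1)(2·3+1) = 105
Δ: 0! 2! 4! / 7! → 1/105
sum: t=0:+1/4 = 1/4
3j²(1 2 3; 0 0 0) = Δ·Π!·Σ² = 3/35  (sign -1)
sum: t=0:+1/24 = 1/24
3j²(1 2 3; 0 -2 2) = Δ·Π!·Σ² = 1/21  (sign -1)
combine: 4πI² = 105·3/35·1/21 = 3/7
take √, sign +1: I = 0.18467439
No selection rule forces the value: the integral is nonzero (none).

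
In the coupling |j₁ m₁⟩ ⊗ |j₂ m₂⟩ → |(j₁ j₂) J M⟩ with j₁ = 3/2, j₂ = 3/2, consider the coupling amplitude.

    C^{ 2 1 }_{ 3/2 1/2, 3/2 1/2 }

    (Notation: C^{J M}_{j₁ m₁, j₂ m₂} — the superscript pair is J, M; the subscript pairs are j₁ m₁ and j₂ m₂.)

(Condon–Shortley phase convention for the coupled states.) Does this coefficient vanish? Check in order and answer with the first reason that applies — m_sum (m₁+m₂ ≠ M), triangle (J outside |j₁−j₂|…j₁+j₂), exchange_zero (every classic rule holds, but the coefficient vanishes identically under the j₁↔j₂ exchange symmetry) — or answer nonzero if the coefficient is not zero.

exchange_zero

m-sum: m₁+m₂ = 1/2+1/2 = 1, M = 1  ✓
triangle: |j₁−j₂| = 0 ≤ J = 2 ≤ j₁+j₂ = 3  ✓
exchange: j₁=j₂ and m₁=m₂, and (−1)^(j₁+j₂−J) = (−1)^1 = −1 forces ⟨j₁m₁;j₂m₂|JM⟩ = −⟨j₂m₂;j₁m₁|JM⟩ = −⟨j₁m₁;j₂m₂|JM⟩ ⇒ the coefficient vanishes identically
Racah sum check: Σ_k collapses to 0 ⇒ CG = 0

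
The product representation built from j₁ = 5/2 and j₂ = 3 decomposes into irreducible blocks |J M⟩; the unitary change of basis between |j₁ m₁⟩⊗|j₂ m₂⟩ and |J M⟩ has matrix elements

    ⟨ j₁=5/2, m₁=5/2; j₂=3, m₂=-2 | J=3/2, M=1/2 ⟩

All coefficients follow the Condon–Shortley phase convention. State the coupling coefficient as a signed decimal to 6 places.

+√(5/21) = +0.487950

triangle: 4!·1!·2!/8! = 48/40320
(j±m)!: 5!·0!·1!·5!·2!·1! = 28800
prefactor² = (2J+1)·Δ·N² = 960/7
  k=0: +1/(0!·4!·0!·1!·1!·1!) = 1/24
Σ = 1/24  ⇒  CG² = 960/7·(1/24)² = 5/21
CG = +√(5/21) = +0.487950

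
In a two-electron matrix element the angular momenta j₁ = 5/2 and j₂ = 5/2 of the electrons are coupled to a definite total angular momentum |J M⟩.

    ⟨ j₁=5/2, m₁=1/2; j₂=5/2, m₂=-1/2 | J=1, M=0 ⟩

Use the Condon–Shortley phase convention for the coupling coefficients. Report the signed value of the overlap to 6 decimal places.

j₁+j₂−J=4  J+j₁−j₂=1  J−j₁+j₂=1  j₁+j₂+J+1=7
(j₁±m₁, j₂±m₂, J±M) = (3,2,2,3,1,1)
P² = 72/35
sum k=1..2:
  [1] −1/6 = -1/6
  [2] +1/4 = 1/4
S = 1/12
C² = P²·S² = 1/70 ; C = +0.119523

+√(1/70) ≈ +0.119523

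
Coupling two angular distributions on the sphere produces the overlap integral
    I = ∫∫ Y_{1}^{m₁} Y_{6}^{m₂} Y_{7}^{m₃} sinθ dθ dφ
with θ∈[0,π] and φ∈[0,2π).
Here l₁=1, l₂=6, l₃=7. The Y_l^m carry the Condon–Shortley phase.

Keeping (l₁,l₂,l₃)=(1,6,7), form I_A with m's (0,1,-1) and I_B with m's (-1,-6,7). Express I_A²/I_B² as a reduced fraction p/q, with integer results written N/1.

l's match ⇒ only the (l;m) 3-j factors differ between A and B.
A: triangle coeff Δ(1,6,7) = 1/1365; Σ_t [0,0]: t=0:+1/604800 = 1/604800; (3j)²=16/455 [(1 6 7; 0 1 -1)], sign=+1
B: triangle coeff Δ(1,6,7) = 1/1365; Σ_t [0,0]: t=0:+1/958003200 = 1/958003200; (3j)²=1/15 [(1 6 7; -1 -6 7)], sign=+1
I_A²/I_B² = (16/455)/(1/15) = 48/91

48/91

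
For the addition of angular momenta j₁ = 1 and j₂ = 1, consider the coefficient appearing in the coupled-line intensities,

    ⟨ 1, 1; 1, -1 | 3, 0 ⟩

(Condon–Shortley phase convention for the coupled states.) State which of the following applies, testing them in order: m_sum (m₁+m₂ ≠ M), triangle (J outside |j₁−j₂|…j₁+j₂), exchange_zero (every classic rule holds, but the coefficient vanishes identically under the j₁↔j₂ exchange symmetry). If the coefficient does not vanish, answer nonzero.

triangle

m-sum: m₁+m₂ = 1+(-1) = 0, M = 0  ✓
triangle: need |j₁−j₂| ≤ J ≤ j₁+j₂, i.e. J ∈ [0, 2]; J = 3 is outside ✗ ⇒ coefficient is 0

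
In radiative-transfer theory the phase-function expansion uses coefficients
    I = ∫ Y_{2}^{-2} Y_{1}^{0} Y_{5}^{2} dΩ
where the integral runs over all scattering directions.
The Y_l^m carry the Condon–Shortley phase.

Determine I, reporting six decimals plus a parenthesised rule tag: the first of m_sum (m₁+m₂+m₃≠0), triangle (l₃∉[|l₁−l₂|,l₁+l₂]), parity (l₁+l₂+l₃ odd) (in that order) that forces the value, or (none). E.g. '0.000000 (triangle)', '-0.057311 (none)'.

0.000000 (triangle)

l₃=5 ∉ [1,3] — triangle fails ⇒ I = 0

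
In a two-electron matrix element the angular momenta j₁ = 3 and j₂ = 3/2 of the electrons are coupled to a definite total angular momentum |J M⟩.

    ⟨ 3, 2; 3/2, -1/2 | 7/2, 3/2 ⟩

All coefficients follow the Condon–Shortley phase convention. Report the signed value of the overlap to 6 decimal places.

√[8·1!5!2!/9! · 5!1!1!2!5!2!] = √(6400/21)
  +(−1)^0/∏(0,1,1,1,4,1)! = 1/24  (running 1/24)
  +(−1)^1/∏(1,0,0,0,5,2)! = -1/240  (running 3/80)
⟨..|..⟩ = √(6400/21)·(3/80) = +0.654654

+√(3/7) ≈ +0.654654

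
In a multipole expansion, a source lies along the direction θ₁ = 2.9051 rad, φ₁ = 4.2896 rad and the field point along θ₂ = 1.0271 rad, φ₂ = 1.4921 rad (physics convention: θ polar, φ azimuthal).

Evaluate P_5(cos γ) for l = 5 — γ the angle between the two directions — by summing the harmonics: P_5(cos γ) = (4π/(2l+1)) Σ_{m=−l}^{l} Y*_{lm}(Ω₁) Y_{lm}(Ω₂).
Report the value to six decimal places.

Addition theorem: P_5(cos γ) = (4π/11) Σ_m Y*_{lm}(Ω₁) Y_{lm}(Ω₂), m = −5…5:
  [-5]  conj(Y_{5,-5})(Ω₁) = (-0.000281, 0.000169) ; Y_{5,-5}(Ω₂) = (0.081690, -0.196781) ; Δ = (0.000010, 0.000069)
  [-4]  conj(Y_{5,-4})(Ω₁) = (0.000516, 0.004269) ; Y_{5,-4}(Ω₂) = (0.387256, 0.126095) ; Δ = (-0.000338, 0.001718)
  [-3]  conj(Y_{5,-3})(Ω₁) = (0.031881, 0.009947) ; Y_{5,-3}(Ω₂) = (-0.071432, 0.296921) ; Δ = (-0.005231, 0.008755)
  [-2]  conj(Y_{5,-2})(Ω₁) = (0.110102, -0.124221) ; Y_{5,-2}(Ω₂) = (0.125053, 0.019847) ; Δ = (0.016234, -0.013349)
  [-1]  conj(Y_{5,-1})(Ω₁) = (-0.200939, -0.446609) ; Y_{5,-1}(Ω₂) = (-0.026776, 0.339540) ; Δ = (0.157022, -0.056269)
  [+0]  conj(Y_{5,0})(Ω₁) = (-0.581640, -0.000000) ; Y_{5,0}(Ω₂) = (0.047149, 0.000000) ; Δ = (-0.027424, -0.000000)
  [+1]  conj(Y_{5,1})(Ω₁) = (0.200939, -0.446609) ; Y_{5,1}(Ω₂) = (0.026776, 0.339540) ; Δ = (0.157022, 0.056269)
  [+2]  conj(Y_{5,2})(Ω₁) = (0.110102, 0.124221) ; Y_{5,2}(Ω₂) = (0.125053, -0.019847) ; Δ = (0.016234, 0.013349)
  [+3]  conj(Y_{5,3})(Ω₁) = (-0.031881, 0.009947) ; Y_{5,3}(Ω₂) = (0.071432, 0.296921) ; Δ = (-0.005231, -0.008755)
  [+4]  conj(Y_{5,4})(Ω₁) = (0.000516, -0.004269) ; Y_{5,4}(Ω₂) = (0.387256, -0.126095) ; Δ = (-0.000338, -0.001718)
  [+5]  conj(Y_{5,5})(Ω₁) = (0.000281, 0.000169) ; Y_{5,5}(Ω₂) = (-0.081690, -0.196781) ; Δ = (0.000010, -0.000069)
Σ over m = (0.307971, 0.000000); ×(4π/11) → (0.351826, 0.000000). Real part: 0.351826

0.351826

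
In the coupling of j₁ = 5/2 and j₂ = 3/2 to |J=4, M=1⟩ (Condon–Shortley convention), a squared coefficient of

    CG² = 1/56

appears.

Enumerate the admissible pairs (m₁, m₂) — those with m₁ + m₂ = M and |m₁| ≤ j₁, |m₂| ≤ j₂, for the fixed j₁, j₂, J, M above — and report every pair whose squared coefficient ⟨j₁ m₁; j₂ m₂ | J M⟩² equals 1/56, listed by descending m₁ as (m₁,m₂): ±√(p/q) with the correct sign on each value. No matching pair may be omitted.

(5/2,-3/2): +√(1/56)

Admissible pairs with m₁+m₂ = M = 1: (-1/2,3/2), (1/2,1/2), (3/2,-1/2), (5/2,-3/2)
  (m₁,m₂)=(5/2,-3/2): CG² = 1/56, CG = +√(1/56)   ← matches the target
  (m₁,m₂)=(3/2,-1/2): CG² = 15/56, CG = +√(15/56)
  (m₁,m₂)=(1/2,1/2): CG² = 15/28, CG = +√(15/28)
  (m₁,m₂)=(-1/2,3/2): CG² = 5/28, CG = +√(5/28)
Pairs with CG² = 1/56: (5/2,-3/2): +√(1/56)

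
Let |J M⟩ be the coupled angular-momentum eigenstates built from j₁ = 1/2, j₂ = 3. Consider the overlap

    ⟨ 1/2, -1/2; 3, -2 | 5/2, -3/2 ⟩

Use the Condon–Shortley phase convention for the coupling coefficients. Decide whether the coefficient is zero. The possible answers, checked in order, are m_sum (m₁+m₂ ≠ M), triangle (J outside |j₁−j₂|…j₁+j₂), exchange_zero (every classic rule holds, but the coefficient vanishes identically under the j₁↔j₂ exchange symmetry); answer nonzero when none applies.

m_sum

m-sum: m₁+m₂ = -1/2+(-2) = -5/2, M = -3/2  ✗ ⇒ coefficient is 0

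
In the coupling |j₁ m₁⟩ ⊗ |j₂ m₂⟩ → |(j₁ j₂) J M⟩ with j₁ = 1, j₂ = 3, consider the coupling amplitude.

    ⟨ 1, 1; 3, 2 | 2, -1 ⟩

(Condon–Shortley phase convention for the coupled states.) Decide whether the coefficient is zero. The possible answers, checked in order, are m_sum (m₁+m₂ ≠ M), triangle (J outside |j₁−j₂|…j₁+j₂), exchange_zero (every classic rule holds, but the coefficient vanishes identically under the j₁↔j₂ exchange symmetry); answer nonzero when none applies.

m-sum: m₁+m₂ = 1+2 = 3, M = -1  ✗ ⇒ coefficient is 0

m_sum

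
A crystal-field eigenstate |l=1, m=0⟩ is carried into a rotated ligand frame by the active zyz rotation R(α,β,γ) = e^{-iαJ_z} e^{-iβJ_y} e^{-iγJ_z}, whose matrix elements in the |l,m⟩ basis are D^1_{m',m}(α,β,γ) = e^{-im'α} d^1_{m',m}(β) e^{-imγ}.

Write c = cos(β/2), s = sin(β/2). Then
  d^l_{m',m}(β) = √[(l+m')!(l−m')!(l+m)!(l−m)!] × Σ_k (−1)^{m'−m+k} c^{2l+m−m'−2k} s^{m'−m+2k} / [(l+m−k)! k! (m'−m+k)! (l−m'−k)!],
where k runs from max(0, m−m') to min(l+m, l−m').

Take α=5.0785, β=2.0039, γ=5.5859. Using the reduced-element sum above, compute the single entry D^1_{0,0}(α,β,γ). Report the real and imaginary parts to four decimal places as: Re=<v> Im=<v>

Re=-0.4197 Im=0.0000

D^1_{0,0}(5.0785,2.0039,5.5859) = e^{-i·0·5.0785}·d^1_{0,0}(2.0039)·e^{-i·0·5.5859}. Compute d first:
With c≡cos(β/2)=0.538660 and s≡sin(β/2)=0.842523, N=[1·1·1·1]^{1/2}=1.000000
k∈{0,1} keeps every argument non-negative
  k=0: (−1)^0·1.0000/(1)·0.5387^2·0.8425^0 = +0.290155
  k=1: (−1)^1·1.0000/(1)·0.5387^0·0.8425^2 = -0.709845
d^1_{0,0}(2.0039) = +0.290155 -0.709845 = -0.419690
Phases: e^{-i·(0)·5.0785}=+1.000000+0.000000i, e^{-i·(0)·5.5859}=+1.000000+0.000000i ⇒ D=-0.419690+0.000000i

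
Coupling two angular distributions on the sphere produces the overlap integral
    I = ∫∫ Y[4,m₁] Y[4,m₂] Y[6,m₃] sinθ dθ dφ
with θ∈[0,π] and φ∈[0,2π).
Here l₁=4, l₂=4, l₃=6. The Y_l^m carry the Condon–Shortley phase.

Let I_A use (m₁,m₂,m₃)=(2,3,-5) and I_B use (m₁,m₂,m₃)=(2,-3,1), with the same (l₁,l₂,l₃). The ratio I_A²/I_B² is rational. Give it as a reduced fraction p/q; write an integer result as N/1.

66/169

l's match ⇒ only the (l;m) 3-j factors differ between A and B.
A: triangle coeff Δ(4,4,6) = 1/1261260; Σ_t [1,2]: t=1:−1/86400 t=2:+1/172800 = -1/172800; (3j)²=1/130 [(4 4 6; 2 3 -5)], sign=+1
B: triangle coeff Δ(4,4,6) = 1/1261260; Σ_t [0,1]: t=0:+1/11520 t=1:−1/86400 = 13/172800; (3j)²=13/660 [(4 4 6; 2 -3 1)], sign=-1
I_A²/I_B² = (1/130)/(13/660) = 66/169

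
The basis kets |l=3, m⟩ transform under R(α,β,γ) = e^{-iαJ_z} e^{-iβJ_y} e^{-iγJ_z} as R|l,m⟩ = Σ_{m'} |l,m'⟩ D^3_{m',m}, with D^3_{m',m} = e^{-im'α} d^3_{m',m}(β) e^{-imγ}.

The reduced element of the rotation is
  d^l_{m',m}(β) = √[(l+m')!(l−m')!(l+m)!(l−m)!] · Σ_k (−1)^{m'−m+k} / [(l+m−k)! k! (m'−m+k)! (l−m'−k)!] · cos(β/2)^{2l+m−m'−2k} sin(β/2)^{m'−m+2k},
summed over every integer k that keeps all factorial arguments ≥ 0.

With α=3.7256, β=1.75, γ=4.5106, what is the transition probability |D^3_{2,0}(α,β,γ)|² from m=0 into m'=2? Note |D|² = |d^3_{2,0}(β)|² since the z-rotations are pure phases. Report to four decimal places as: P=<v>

P=0.0558

D^3_{2,0}(3.7256,1.7500,4.5106) = e^{-i·2·3.7256}·d^3_{2,0}(1.7500)·e^{-i·0·4.5106}. Compute d first:
Half-angle: c=0.640997, s=0.767544. N=√(120·1·6·6)=65.726707
k: max(0,(0)−(2))=0 … min(3+(0),3−(2))=1
  k=0: (−1)^2·65.7267/(12)·0.6410^4·0.7675^2 = +0.544741
  k=1: (−1)^3·65.7267/(12)·0.6410^2·0.7675^4 = -0.781060
d^3_{2,0}(1.7500) = +0.544741 -0.781060 = -0.236319
|D^3_{2,0}|² = |d^3_{2,0}(β)|² = (-0.236319)² = 0.055847 (the z-rotation phases have unit modulus)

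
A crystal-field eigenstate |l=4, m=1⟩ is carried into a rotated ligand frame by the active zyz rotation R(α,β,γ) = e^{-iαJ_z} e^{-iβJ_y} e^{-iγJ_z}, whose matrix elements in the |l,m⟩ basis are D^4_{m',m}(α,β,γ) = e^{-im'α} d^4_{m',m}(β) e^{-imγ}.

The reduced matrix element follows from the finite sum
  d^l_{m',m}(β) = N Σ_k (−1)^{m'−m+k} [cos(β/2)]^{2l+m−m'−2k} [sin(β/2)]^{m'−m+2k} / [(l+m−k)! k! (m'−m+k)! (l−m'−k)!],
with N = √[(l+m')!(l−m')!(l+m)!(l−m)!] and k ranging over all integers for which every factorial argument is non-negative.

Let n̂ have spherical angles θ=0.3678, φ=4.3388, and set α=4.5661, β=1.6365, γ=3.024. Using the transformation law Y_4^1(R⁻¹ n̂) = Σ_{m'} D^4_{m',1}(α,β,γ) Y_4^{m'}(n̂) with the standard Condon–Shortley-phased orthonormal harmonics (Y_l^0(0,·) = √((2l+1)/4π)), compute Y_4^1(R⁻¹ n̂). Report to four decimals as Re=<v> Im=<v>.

Re=0.3094 Im=0.0635

Need the full column D^4_{m',1} for m'=−4..4 at α=4.5661, β=1.6365, γ=3.0240.
cos(β/2)=0.683500, sin(β/2)=0.729951
d^4_{-4,1}: single k=5 term ⇒ +0.495196;  D = -0.442046+0.223191i
d^4_{-3,1}: k∈[4..5] ⇒ +0.819684 -0.560930 = +0.258755;  D = -0.081708-0.245515i
d^4_{-2,1}: k∈[3..5] ⇒ +0.820517 -1.403748 +0.320206 = -0.263025;  D = -0.259009+0.045791i
d^4_{-1,1}: k∈[2..5] ⇒ +0.543272 -1.858869 +1.060058 -0.080603 = -0.336143;  D = -0.009645-0.336004i
d^4_{0,1}: k∈[1..4] ⇒ +0.227498 -1.556821 +1.775617 -0.337527 = +0.108766;  D = -0.108015-0.012761i
d^4_{1,1}: k∈[0..3] ⇒ +0.047633 -0.814907 +1.858869 -0.706705 = +0.384890;  D = +0.100391-0.371567i
d^4_{2,1}: k∈[0..2] ⇒ -0.215823 +1.230775 -0.935832 = +0.079120;  D = +0.072557+0.031550i
d^4_{3,1}: k∈[0..1] ⇒ +0.431209 -0.819684 = -0.388476;  D = +0.205186-0.329867i
d^4_{4,1}: single k=0 term ⇒ -0.434177;  D = +0.331306+0.280616i
Y_4^{m'}(θ=0.3678,φ=4.3388) and Σ D·Y over m':
  (-0.4420+0.2232i)·(+0.0006+0.0074i)  (-0.0817-0.2455i)·(+0.0489-0.0236i)  (-0.2590+0.0458i)·(-0.1617-0.1497i)  (-0.0096-0.3360i)·(-0.1793+0.4574i)  (-0.1080-0.0128i)·(+0.3611+0.0000i)  (+0.1004-0.3716i)·(+0.1793+0.4574i)  (+0.0726+0.0316i)·(-0.1617+0.1497i)  (+0.2052-0.3299i)·(-0.0489-0.0236i)  (+0.3313+0.2806i)·(+0.0006-0.0074i)
Y_4^1(R⁻¹ n̂) = +0.309370+0.063458i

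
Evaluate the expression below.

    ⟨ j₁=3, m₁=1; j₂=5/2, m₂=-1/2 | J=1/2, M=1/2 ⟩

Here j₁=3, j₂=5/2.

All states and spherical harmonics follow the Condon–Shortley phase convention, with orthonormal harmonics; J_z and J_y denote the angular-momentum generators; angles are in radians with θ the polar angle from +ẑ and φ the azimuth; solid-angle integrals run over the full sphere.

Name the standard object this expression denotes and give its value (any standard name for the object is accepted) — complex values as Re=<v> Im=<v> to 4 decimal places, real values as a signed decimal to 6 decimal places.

This is a Clebsch–Gordan (vector-coupling) coefficient.
√[2·5!1!0!/7! · 4!2!2!3!1!0!] = √(192/7)
  +(−1)^2/∏(2,3,0,0,1,0)! = 1/12  (running 1/12)
⟨..|..⟩ = √(192/7)·(1/12) = +0.436436

Clebsch–Gordan coefficient, +√(4/21) ≈ +0.436436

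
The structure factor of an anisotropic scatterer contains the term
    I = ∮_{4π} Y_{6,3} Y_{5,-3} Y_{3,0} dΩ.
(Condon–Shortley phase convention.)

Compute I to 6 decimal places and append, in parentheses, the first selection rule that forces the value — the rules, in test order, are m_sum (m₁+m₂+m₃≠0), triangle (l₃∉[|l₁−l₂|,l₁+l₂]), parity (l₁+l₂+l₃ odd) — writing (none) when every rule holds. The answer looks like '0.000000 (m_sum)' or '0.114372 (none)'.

m-sum 0 ✓  L=14 even ✓  1≤3≤11 ✓
Π(2lᵢ+1) = 13×11×7 = 1001
triangle coeff Δ(6,5,3) = 1/675675
Σ_t [3,5]: t=3:−1/8640 t=4:+1/2304 t=5:−1/8640 = 7/34560
(3j)²=7/429 [(6 5 3; 0 0 0)], sign=-1
Σ_t [0,2]: t=0:+1/483840 t=1:−1/20160 t=2:+1/17280 = 1/96768
(3j)²=1/1001 [(6 5 3; 3 -3 0)], sign=-1
⇒ 4πI² = 7/429
I = (+1)√(7/429/(4π)) = 0.03603425
No selection rule forces the value: the integral is nonzero (none).

0.036034 (none)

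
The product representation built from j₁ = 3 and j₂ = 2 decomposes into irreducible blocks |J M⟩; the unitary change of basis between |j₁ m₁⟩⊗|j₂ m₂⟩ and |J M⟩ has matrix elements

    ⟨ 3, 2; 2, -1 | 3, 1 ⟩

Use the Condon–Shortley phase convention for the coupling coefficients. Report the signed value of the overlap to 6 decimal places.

+√(1/4) = +0.500000

√[7·2!4!2!/9! · 5!1!1!3!4!2!] = √(64)
  +(−1)^0/∏(0,2,1,1,3,1)! = 1/12  (running 1/12)
  +(−1)^1/∏(1,1,0,0,4,2)! = -1/48  (running 1/16)
⟨..|..⟩ = √(64)·(1/16) = +0.500000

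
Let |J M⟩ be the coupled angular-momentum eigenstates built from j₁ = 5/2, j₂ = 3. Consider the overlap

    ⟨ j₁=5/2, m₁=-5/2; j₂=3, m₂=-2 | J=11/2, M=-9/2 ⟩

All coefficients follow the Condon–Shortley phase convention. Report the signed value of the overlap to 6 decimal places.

+√(6/11) ≈ +0.738549

j₁+j₂−J=0  J+j₁−j₂=5  J−j₁+j₂=6  j₁+j₂+J+1=12
(j₁±m₁, j₂±m₂, J±M) = (0,5,1,5,1,10)
P² = 1244160000/11
sum k=0..0:
  [0] +1/14400 = 1/14400
S = 1/14400
C² = P²·S² = 6/11 ; C = +0.738549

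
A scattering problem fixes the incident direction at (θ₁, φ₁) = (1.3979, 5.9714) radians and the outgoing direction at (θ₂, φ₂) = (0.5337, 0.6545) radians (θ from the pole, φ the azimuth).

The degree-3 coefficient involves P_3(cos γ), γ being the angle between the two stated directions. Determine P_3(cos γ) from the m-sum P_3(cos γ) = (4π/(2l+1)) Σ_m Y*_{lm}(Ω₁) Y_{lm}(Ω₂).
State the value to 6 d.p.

-0.446537

Addition theorem: P_3(cos γ) = (4π/7) Σ_m Y*_{lm}(Ω₁) Y_{lm}(Ω₂), m = −3…3:
  term(m=-3) = -0.021266-0.005266i   from Y*(Ω₁)=+0.236724-0.320990i, Y(Ω₂)=-0.021021-0.050749i
  term(m=-2) = -0.013750-0.036335i   from Y*(Ω₁)=+0.138505-0.099628i, Y(Ω₂)=+0.058934-0.219947i
  term(m=-1) = -0.068588+0.099291i   from Y*(Ω₁)=-0.258172+0.083208i, Y(Ω₂)=+0.352956-0.270834i
  term(m=+0) = -0.041532-0.000000i   from Y*(Ω₁)=-0.183099-0.000000i, Y(Ω₂)=+0.226826+0.000000i
  term(m=+1) = -0.068588-0.099291i   from Y*(Ω₁)=+0.258172+0.083208i, Y(Ω₂)=-0.352956-0.270834i
  term(m=+2) = -0.013750+0.036335i   from Y*(Ω₁)=+0.138505+0.099628i, Y(Ω₂)=+0.058934+0.219947i
  term(m=+3) = -0.021266+0.005266i   from Y*(Ω₁)=-0.236724-0.320990i, Y(Ω₂)=+0.021021-0.050749i
Σ over m = -0.248740+0.000000i; ×(4π/7) → -0.446537+0.000000i. Real part: -0.446537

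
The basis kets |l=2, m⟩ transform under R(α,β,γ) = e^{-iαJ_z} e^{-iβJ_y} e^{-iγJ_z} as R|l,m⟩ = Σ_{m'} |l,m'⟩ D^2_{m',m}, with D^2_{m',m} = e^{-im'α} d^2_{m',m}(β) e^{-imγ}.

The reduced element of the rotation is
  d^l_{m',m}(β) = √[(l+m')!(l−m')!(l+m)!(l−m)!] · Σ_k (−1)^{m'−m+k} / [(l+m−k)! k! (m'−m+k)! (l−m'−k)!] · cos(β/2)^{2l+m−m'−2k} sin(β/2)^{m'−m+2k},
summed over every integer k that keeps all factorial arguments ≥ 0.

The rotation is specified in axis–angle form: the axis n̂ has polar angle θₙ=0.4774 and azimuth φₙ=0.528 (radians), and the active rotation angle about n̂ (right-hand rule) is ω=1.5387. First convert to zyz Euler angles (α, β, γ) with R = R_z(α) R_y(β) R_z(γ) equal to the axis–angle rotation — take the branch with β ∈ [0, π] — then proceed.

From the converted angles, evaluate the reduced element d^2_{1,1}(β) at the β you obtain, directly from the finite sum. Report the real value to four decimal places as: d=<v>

Axis–angle → zyz. n̂ = (sinθₙcosφₙ, sinθₙsinφₙ, cosθₙ) = (+0.396899, +0.231485, +0.888193), ω = 1.5387.
R = I cosω + sinω [n̂]ₓ + (1−cosω) n̂n̂ᵀ gives
  R = [+0.184564, -0.798807, +0.572576; +0.976663, +0.083956, -0.197689; +0.109844, +0.595700, +0.795661]
β = atan2(√(R₁₃²+R₂₃²), R₃₃) = 0.650699; α = atan2(R₂₃, R₁₃) mod 2π = 5.950736; γ = atan2(R₃₂, −R₃₁) mod 2π = 1.753144
d^2_{1,1}(β=0.6507) via the finite sum:
c=cos(0.650699/2)=0.947539, s=sin(0.650699/2)=0.319640; N=√[6·1·6·1]=6.000000
Admissible k: 0..1 (factorial args all ≥0)
  k=0: (−1)^0·6.0000/(6)·0.9475^4·0.3196^0 = +0.806099
  k=1: (−1)^1·6.0000/(2)·0.9475^2·0.3196^2 = -0.275193
d^2_{1,1}(0.6507) = +0.806099 -0.275193 = +0.530907

d=0.5309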